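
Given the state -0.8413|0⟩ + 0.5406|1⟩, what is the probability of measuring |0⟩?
0.7078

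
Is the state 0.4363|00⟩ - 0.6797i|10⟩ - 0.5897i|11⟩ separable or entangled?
Entangled

Writing the state as a|00⟩ + b|01⟩ + c|10⟩ + d|11⟩, it is a product state iff ad − bc = 0.
Here (a, b, c, d) = (0.4363, 0, -0.6797i, -0.5897i): ad − bc = (0.4363)(-0.5897i) − (0)(-0.6797i) = -0.2573i ≠ 0, so the state is entangled.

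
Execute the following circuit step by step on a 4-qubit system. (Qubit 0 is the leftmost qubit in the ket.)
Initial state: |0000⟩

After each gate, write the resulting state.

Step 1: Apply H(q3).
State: 1/√2|0000⟩ + 1/√2|0001⟩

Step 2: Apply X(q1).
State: 1/√2|0100⟩ + 1/√2|0101⟩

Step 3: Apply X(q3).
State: 1/√2|0100⟩ + 1/√2|0101⟩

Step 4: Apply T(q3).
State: 1/√2|0100⟩ + (1/2 + (1/2)i)|0101⟩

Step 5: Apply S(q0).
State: 1/√2|0100⟩ + (1/2 + (1/2)i)|0101⟩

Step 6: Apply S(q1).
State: (1/√2)i|0100⟩ + (-1/2 + (1/2)i)|0101⟩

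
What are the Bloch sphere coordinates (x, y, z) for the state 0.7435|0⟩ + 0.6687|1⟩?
(0.9944, 0, 0.1056)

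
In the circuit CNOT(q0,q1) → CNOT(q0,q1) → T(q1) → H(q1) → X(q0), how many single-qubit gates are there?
3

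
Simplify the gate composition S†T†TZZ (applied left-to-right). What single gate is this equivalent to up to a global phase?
S†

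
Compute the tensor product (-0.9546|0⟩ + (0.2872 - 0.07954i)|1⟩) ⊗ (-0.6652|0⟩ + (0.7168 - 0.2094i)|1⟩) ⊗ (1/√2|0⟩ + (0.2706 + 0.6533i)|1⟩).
0.449|000⟩ + (0.1718 + 0.4148i)|001⟩ + (-0.4838 + 0.1413i)|010⟩ + (-0.3158 - 0.3929i)|011⟩ + (-0.1351 + 0.03741i)|100⟩ + (-0.08626 - 0.1105i)|101⟩ + (0.1338 - 0.08284i)|110⟩ + (0.1277 + 0.09191i)|111⟩

amp(|b₁b₂…⟩) = product of the factor amplitudes for bits b₁, b₂, …; only kets whose every factor amplitude is nonzero survive.
|000⟩: (-0.9546)(-0.6652)(1/√2) = 0.449
|001⟩: (-0.9546)(-0.6652)(0.2706 + 0.6533i) = (0.1718 + 0.4148i)
|010⟩: (-0.9546)(0.7168 - 0.2094i)(1/√2) = (-0.4838 + 0.1413i)
|011⟩: (-0.9546)(0.7168 - 0.2094i)(0.2706 + 0.6533i) = (-0.3158 - 0.3929i)
|100⟩: (0.2872 - 0.07954i)(-0.6652)(1/√2) = (-0.1351 + 0.03741i)
|101⟩: (0.2872 - 0.07954i)(-0.6652)(0.2706 + 0.6533i) = (-0.08626 - 0.1105i)
|110⟩: (0.2872 - 0.07954i)(0.7168 - 0.2094i)(1/√2) = (0.1338 - 0.08284i)
|111⟩: (0.2872 - 0.07954i)(0.7168 - 0.2094i)(0.2706 + 0.6533i) = (0.1277 + 0.09191i)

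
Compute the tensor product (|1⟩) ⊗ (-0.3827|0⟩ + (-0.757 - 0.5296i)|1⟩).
-0.3827|10⟩ + (-0.757 - 0.5296i)|11⟩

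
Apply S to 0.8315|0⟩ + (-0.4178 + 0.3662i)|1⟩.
0.8315|0⟩ + (-0.3662 - 0.4178i)|1⟩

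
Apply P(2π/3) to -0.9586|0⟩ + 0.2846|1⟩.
-0.9586|0⟩ + (-0.1423 + 0.2465i)|1⟩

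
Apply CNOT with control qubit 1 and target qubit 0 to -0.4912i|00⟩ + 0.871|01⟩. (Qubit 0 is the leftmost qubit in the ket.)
-0.4912i|00⟩ + 0.871|11⟩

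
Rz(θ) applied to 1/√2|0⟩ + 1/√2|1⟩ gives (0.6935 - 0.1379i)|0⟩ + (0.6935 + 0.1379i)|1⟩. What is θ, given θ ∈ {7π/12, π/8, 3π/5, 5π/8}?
π/8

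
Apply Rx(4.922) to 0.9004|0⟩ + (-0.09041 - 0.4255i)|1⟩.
(-0.9675 + 0.05689i)|0⟩ + (0.07027 - 0.2359i)|1⟩

Rx(4.922) = [[cos(θ/2), −i·sin(θ/2)], [−i·sin(θ/2), cos(θ/2)]]; θ = 4.922, cos(θ/2) ≈ -0.7772, sin(θ/2) ≈ 0.629254.
With a = amp(|0⟩) = 0.9004 and b = amp(|1⟩) = (-0.09041 - 0.4255i):
new amp(|0⟩) = (-0.7772)·a + (-0.629254i)·b = (-0.9675 + 0.05689i)
new amp(|1⟩) = (-0.629254i)·a + (-0.7772)·b = (0.07027 - 0.2359i)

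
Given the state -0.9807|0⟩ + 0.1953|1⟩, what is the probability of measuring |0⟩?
0.9618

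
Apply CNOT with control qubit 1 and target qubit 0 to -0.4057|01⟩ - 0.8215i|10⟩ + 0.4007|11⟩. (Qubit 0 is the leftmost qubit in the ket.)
0.4007|01⟩ - 0.8215i|10⟩ - 0.4057|11⟩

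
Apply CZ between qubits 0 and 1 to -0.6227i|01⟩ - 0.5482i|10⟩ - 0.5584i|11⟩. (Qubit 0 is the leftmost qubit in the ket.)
-0.6227i|01⟩ - 0.5482i|10⟩ + 0.5584i|11⟩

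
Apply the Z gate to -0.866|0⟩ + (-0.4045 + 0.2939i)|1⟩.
-0.866|0⟩ + (0.4045 - 0.2939i)|1⟩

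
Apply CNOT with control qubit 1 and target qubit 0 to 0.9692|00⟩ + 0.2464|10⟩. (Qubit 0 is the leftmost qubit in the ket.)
0.9692|00⟩ + 0.2464|10⟩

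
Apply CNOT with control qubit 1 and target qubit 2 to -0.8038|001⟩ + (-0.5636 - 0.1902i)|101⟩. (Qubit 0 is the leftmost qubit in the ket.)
-0.8038|001⟩ + (-0.5636 - 0.1902i)|101⟩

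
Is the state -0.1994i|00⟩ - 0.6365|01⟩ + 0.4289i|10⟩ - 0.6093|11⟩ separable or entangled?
Entangled

Writing the state as a|00⟩ + b|01⟩ + c|10⟩ + d|11⟩, it is a product state iff ad − bc = 0.
Here (a, b, c, d) = (-0.1994i, -0.6365, 0.4289i, -0.6093): ad − bc = (-0.1994i)(-0.6093) − (-0.6365)(0.4289i) = 0.3945i ≠ 0, so the state is entangled.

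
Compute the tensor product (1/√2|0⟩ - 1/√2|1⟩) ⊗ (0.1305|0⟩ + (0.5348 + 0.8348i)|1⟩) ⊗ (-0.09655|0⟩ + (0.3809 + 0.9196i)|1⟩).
-0.008909|000⟩ + (0.03515 + 0.08486i)|001⟩ + (-0.03651 - 0.05699i)|010⟩ + (-0.3988 + 0.5726i)|011⟩ + 0.008909|100⟩ + (-0.03515 - 0.08486i)|101⟩ + (0.03651 + 0.05699i)|110⟩ + (0.3988 - 0.5726i)|111⟩

amp(|b₁b₂…⟩) = product of the factor amplitudes for bits b₁, b₂, …; only kets whose every factor amplitude is nonzero survive.
|000⟩: (1/√2)(0.1305)(-0.09655) = -0.008909
|001⟩: (1/√2)(0.1305)(0.3809 + 0.9196i) = (0.03515 + 0.08486i)
|010⟩: (1/√2)(0.5348 + 0.8348i)(-0.09655) = (-0.03651 - 0.05699i)
|011⟩: (1/√2)(0.5348 + 0.8348i)(0.3809 + 0.9196i) = (-0.3988 + 0.5726i)
|100⟩: (-1/√2)(0.1305)(-0.09655) = 0.008909
|101⟩: (-1/√2)(0.1305)(0.3809 + 0.9196i) = (-0.03515 - 0.08486i)
|110⟩: (-1/√2)(0.5348 + 0.8348i)(-0.09655) = (0.03651 + 0.05699i)
|111⟩: (-1/√2)(0.5348 + 0.8348i)(0.3809 + 0.9196i) = (0.3988 - 0.5726i)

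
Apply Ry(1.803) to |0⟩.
0.6204|0⟩ + 0.7843|1⟩

Ry(1.803) = [[cos(θ/2), −sin(θ/2)], [sin(θ/2), cos(θ/2)]]; θ = 1.803, cos(θ/2) ≈ 0.620434, sin(θ/2) ≈ 0.784258.
With a = amp(|0⟩) = 1 and b = amp(|1⟩) = 0:
new amp(|0⟩) = (0.620434)·a + (-0.784258)·b = 0.6204
new amp(|1⟩) = (0.784258)·a + (0.620434)·b = 0.7843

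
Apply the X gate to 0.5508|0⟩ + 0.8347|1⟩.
0.8347|0⟩ + 0.5508|1⟩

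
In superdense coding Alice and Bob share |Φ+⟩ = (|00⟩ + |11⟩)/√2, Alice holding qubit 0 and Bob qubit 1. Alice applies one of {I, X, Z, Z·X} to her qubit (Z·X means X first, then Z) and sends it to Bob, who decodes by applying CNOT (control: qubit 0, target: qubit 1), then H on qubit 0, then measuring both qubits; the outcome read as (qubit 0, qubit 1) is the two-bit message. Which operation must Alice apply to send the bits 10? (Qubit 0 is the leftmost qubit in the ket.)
Z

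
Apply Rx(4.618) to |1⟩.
-0.7397i|0⟩ - 0.673|1⟩

Rx(4.618) = [[cos(θ/2), −i·sin(θ/2)], [−i·sin(θ/2), cos(θ/2)]]; θ = 4.618, cos(θ/2) ≈ -0.67296, sin(θ/2) ≈ 0.739679.
With a = amp(|0⟩) = 0 and b = amp(|1⟩) = 1:
new amp(|0⟩) = (-0.67296)·a + (-0.739679i)·b = -0.7397i
new amp(|1⟩) = (-0.739679i)·a + (-0.67296)·b = -0.673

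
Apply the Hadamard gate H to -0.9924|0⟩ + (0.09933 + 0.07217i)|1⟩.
(-0.6315 + 0.05103i)|0⟩ + (-0.772 - 0.05103i)|1⟩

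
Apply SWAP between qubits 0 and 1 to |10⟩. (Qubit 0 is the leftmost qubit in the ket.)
|01⟩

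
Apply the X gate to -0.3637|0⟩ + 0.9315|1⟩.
0.9315|0⟩ - 0.3637|1⟩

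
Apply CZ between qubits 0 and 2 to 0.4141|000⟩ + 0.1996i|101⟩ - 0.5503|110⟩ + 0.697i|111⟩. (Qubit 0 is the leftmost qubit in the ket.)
0.4141|000⟩ - 0.1996i|101⟩ - 0.5503|110⟩ - 0.697i|111⟩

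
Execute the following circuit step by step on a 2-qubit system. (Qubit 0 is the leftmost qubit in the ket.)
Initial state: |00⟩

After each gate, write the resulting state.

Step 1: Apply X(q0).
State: |10⟩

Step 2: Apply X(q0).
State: |00⟩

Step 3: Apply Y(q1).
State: i|01⟩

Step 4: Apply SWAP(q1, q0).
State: i|10⟩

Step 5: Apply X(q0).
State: i|00⟩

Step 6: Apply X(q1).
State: i|01⟩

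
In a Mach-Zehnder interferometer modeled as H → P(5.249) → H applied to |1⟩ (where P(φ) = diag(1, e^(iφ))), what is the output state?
(0.2444 + 0.4297i)|0⟩ + (0.7556 - 0.4297i)|1⟩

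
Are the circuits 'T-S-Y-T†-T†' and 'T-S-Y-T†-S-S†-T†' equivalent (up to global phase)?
Yes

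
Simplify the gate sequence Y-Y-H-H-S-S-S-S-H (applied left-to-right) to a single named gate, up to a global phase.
H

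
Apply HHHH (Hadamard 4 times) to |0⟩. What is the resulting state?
|0⟩

H² = I, so an even number of Hadamards cancels: H^4 = I and the state is unchanged.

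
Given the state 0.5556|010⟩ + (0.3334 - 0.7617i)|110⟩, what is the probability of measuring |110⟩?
0.6913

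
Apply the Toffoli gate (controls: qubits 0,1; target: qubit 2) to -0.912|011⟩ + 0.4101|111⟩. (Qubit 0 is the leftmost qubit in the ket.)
-0.912|011⟩ + 0.4101|110⟩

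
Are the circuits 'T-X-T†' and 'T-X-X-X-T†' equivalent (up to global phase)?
Yes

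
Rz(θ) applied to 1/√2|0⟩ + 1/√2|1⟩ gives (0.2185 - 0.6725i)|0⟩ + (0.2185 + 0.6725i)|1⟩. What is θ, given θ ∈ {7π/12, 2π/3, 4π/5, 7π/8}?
4π/5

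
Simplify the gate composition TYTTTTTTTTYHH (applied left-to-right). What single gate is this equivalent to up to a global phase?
T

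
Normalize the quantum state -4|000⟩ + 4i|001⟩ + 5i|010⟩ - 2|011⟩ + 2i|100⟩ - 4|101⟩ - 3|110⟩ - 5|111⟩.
-0.373|000⟩ + 0.373i|001⟩ + 0.4663i|010⟩ - 0.1865|011⟩ + 0.1865i|100⟩ - 0.373|101⟩ - 0.2798|110⟩ - 0.4663|111⟩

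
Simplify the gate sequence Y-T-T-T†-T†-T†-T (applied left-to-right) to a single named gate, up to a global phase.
Y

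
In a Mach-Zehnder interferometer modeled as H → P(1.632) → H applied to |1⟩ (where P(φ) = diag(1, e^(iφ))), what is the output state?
(0.5306 - 0.4991i)|0⟩ + (0.4694 + 0.4991i)|1⟩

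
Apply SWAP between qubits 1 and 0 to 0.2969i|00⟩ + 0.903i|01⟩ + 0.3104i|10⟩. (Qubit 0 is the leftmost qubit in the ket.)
0.2969i|00⟩ + 0.3104i|01⟩ + 0.903i|10⟩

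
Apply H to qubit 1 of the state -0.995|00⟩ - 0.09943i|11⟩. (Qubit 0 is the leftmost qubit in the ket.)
-0.7036|00⟩ - 0.7036|01⟩ - 0.07031i|10⟩ + 0.07031i|11⟩

H on qubit 1 mixes each pair of kets that differ only in qubit 1: amplitudes (a, b) of (|…0…⟩, |…1…⟩) become ((a + b)/√2, (a − b)/√2). Kets absent from the input have amplitude 0.
(|00⟩, |01⟩): (a, b) = (-0.995, 0) → (-0.7036, -0.7036)
(|10⟩, |11⟩): (a, b) = (0, -0.09943i) → (-0.07031i, 0.07031i)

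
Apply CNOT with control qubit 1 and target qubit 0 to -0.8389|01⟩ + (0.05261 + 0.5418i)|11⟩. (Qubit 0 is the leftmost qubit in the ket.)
(0.05261 + 0.5418i)|01⟩ - 0.8389|11⟩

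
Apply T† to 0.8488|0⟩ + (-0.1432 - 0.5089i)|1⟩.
0.8488|0⟩ + (-0.4611 - 0.2586i)|1⟩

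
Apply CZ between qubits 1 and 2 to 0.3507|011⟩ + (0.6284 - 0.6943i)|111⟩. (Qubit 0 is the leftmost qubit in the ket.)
-0.3507|011⟩ + (-0.6284 + 0.6943i)|111⟩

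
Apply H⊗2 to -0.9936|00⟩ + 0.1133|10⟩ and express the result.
-0.4402|00⟩ - 0.4402|01⟩ - 0.5535|10⟩ - 0.5535|11⟩

H⊗2 gives amp(|y⟩) = (1/2) Σ_x (−1)^(x·y) amp(|x⟩), where x·y is the number of positions in which both x and y have a 1.
|00⟩: (-0.9936 + 0.1133)/2 = -0.4402
|01⟩: (-0.9936 + 0.1133)/2 = -0.4402
|10⟩: (-0.9936 - 0.1133)/2 = -0.5535
|11⟩: (-0.9936 - 0.1133)/2 = -0.5535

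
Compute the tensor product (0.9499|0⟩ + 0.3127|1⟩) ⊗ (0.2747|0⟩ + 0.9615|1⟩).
0.2609|00⟩ + 0.9133|01⟩ + 0.0859|10⟩ + 0.3007|11⟩

amp(|b₁b₂…⟩) = product of the factor amplitudes for bits b₁, b₂, …; only kets whose every factor amplitude is nonzero survive.
|00⟩: (0.9499)(0.2747) = 0.2609
|01⟩: (0.9499)(0.9615) = 0.9133
|10⟩: (0.3127)(0.2747) = 0.0859
|11⟩: (0.3127)(0.9615) = 0.3007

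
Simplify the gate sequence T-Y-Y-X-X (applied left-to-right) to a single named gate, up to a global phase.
T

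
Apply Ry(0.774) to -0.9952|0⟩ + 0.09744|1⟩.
-0.9584|0⟩ - 0.2854|1⟩

Ry(0.774) = [[cos(θ/2), −sin(θ/2)], [sin(θ/2), cos(θ/2)]]; θ = 0.774, cos(θ/2) ≈ 0.926045, sin(θ/2) ≈ 0.377412.
With a = amp(|0⟩) = -0.9952 and b = amp(|1⟩) = 0.09744:
new amp(|0⟩) = (0.926045)·a + (-0.377412)·b = -0.9584
new amp(|1⟩) = (0.377412)·a + (0.926045)·b = -0.2854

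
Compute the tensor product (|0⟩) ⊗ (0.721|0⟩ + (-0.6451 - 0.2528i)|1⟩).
0.721|00⟩ + (-0.6451 - 0.2528i)|01⟩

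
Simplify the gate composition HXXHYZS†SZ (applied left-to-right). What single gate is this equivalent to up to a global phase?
Y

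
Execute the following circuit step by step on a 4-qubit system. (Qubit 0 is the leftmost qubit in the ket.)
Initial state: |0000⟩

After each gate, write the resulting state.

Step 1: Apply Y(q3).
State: i|0001⟩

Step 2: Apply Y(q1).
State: -|0101⟩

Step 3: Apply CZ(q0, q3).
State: -|0101⟩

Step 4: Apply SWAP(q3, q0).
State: -|1100⟩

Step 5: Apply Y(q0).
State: i|0100⟩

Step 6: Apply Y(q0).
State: -|1100⟩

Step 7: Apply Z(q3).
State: -|1100⟩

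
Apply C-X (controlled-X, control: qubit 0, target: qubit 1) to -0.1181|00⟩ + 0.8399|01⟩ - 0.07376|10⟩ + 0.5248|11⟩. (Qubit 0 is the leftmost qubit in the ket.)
-0.1181|00⟩ + 0.8399|01⟩ + 0.5248|10⟩ - 0.07376|11⟩

C-X leaves the control-|0⟩ kets |00⟩, |01⟩ unchanged and applies X to qubit 1 on the control-|1⟩ pair (|10⟩, |11⟩).
X = [[0, 1], [1, 0]].
With a = amp(|10⟩) = -0.07376 and b = amp(|11⟩) = 0.5248:
new amp(|10⟩) = (1)·b = 0.5248
new amp(|11⟩) = (1)·a = -0.07376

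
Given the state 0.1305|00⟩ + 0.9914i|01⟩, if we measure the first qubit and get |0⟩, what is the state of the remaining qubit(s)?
0.1305|0⟩ + 0.9914i|1⟩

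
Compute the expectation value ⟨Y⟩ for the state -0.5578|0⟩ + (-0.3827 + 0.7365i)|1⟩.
-0.8216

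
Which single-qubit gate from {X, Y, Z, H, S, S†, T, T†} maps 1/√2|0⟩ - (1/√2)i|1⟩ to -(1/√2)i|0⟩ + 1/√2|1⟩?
X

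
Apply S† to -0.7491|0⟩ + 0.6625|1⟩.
-0.7491|0⟩ - 0.6625i|1⟩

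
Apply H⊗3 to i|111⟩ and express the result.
(1/√8)i|000⟩ - (1/√8)i|001⟩ - (1/√8)i|010⟩ + (1/√8)i|011⟩ - (1/√8)i|100⟩ + (1/√8)i|101⟩ + (1/√8)i|110⟩ - (1/√8)i|111⟩

H⊗3 gives amp(|y⟩) = (1/2√2) Σ_x (−1)^(x·y) amp(|x⟩), where x·y is the number of positions in which both x and y have a 1.
|000⟩: (i)/(2√2) = (1/√8)i
|001⟩: (-i)/(2√2) = -(1/√8)i
|010⟩: (-i)/(2√2) = -(1/√8)i
|011⟩: (i)/(2√2) = (1/√8)i
|100⟩: (-i)/(2√2) = -(1/√8)i
|101⟩: (i)/(2√2) = (1/√8)i
|110⟩: (i)/(2√2) = (1/√8)i
|111⟩: (-i)/(2√2) = -(1/√8)i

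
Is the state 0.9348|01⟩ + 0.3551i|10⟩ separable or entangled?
Entangled

Writing the state as a|00⟩ + b|01⟩ + c|10⟩ + d|11⟩, it is a product state iff ad − bc = 0.
Here (a, b, c, d) = (0, 0.9348, 0.3551i, 0): ad − bc = (0)(0) − (0.9348)(0.3551i) = -0.3319i ≠ 0, so the state is entangled.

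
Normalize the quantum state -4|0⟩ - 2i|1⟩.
-0.8944|0⟩ - (1/√5)i|1⟩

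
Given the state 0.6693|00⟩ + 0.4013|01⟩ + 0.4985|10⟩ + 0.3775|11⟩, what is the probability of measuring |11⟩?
0.1425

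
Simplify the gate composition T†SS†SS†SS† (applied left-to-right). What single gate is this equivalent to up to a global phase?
T†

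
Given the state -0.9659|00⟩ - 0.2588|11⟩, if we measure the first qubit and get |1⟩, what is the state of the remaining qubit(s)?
-|1⟩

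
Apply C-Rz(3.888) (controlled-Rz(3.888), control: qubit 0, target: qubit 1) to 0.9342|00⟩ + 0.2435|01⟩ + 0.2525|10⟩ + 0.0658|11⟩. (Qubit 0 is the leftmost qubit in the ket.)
0.9342|00⟩ + 0.2435|01⟩ + (-0.09206 - 0.2351i)|10⟩ + (-0.02399 + 0.06127i)|11⟩

C-Rz(3.888) leaves the control-|0⟩ kets |00⟩, |01⟩ unchanged and applies Rz(3.888) to qubit 1 on the control-|1⟩ pair (|10⟩, |11⟩).
Rz(3.888) = [[e^(−iθ/2), 0], [0, e^(iθ/2)]] with e^(±iθ/2) = cos(θ/2) ± i·sin(θ/2); θ = 3.888, cos(θ/2) ≈ -0.3646, sin(θ/2) ≈ 0.931164.
With a = amp(|10⟩) = 0.2525 and b = amp(|11⟩) = 0.0658:
new amp(|10⟩) = (-0.3646 - 0.931164i)·a = (-0.09206 - 0.2351i)
new amp(|11⟩) = (-0.3646 + 0.931164i)·b = (-0.02399 + 0.06127i)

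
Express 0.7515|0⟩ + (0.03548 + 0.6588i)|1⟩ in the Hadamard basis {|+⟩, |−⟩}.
(0.5565 + 0.4658i)|+⟩ + (0.5063 - 0.4658i)|−⟩

With |ψ⟩ = α|0⟩ + β|1⟩, the Hadamard-basis coefficients are ⟨+|ψ⟩ = (α + β)/√2 and ⟨−|ψ⟩ = (α − β)/√2.
Here α = 0.7515, β = (0.03548 + 0.6588i): (α + β)/√2 = (0.5565 + 0.4658i), (α − β)/√2 = (0.5063 - 0.4658i).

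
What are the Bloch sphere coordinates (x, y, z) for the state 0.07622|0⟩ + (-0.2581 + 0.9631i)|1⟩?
(-0.03934, 0.1468, -0.9884)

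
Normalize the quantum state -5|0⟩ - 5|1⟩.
-1/√2|0⟩ - 1/√2|1⟩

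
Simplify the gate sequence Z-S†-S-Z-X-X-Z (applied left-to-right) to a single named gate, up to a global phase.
Z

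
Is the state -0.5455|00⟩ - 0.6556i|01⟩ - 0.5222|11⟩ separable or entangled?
Entangled

Writing the state as a|00⟩ + b|01⟩ + c|10⟩ + d|11⟩, it is a product state iff ad − bc = 0.
Here (a, b, c, d) = (-0.5455, -0.6556i, 0, -0.5222): ad − bc = (-0.5455)(-0.5222) − (-0.6556i)(0) = 0.2849 ≠ 0, so the state is entangled.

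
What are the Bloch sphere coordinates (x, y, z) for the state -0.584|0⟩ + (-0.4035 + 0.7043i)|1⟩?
(0.4713, -0.8226, -0.3178)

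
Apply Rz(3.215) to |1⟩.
(-0.0367 + 0.9993i)|1⟩

Rz(3.215) = [[e^(−iθ/2), 0], [0, e^(iθ/2)]] with e^(±iθ/2) = cos(θ/2) ± i·sin(θ/2); θ = 3.215, cos(θ/2) ≈ -0.0366954, sin(θ/2) ≈ 0.999326.
With a = amp(|0⟩) = 0 and b = amp(|1⟩) = 1:
new amp(|0⟩) = (-0.0366954 - 0.999326i)·a = 0
new amp(|1⟩) = (-0.0366954 + 0.999326i)·b = (-0.0367 + 0.9993i)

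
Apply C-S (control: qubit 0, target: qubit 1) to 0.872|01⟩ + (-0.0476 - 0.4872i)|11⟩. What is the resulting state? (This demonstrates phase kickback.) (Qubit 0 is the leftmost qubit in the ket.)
0.872|01⟩ + (0.4872 - 0.0476i)|11⟩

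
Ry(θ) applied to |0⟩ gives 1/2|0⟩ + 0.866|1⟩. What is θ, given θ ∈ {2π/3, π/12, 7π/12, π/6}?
2π/3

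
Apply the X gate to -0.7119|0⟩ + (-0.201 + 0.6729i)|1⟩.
(-0.201 + 0.6729i)|0⟩ - 0.7119|1⟩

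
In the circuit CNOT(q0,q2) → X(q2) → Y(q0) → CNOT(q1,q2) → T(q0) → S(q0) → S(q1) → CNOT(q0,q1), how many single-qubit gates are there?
5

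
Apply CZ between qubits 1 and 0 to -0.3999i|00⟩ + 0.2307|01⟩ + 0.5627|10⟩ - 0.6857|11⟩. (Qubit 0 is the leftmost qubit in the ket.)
-0.3999i|00⟩ + 0.2307|01⟩ + 0.5627|10⟩ + 0.6857|11⟩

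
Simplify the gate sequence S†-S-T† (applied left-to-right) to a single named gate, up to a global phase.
T†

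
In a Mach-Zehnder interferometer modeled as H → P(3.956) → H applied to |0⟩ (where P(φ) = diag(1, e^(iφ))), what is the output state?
(0.1569 - 0.3637i)|0⟩ + (0.8431 + 0.3637i)|1⟩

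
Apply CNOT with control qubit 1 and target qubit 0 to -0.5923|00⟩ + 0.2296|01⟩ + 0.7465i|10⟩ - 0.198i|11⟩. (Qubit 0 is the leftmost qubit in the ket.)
-0.5923|00⟩ - 0.198i|01⟩ + 0.7465i|10⟩ + 0.2296|11⟩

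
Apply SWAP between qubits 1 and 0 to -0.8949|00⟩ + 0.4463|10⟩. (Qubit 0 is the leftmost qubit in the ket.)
-0.8949|00⟩ + 0.4463|01⟩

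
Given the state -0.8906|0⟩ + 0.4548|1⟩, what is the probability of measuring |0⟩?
0.7932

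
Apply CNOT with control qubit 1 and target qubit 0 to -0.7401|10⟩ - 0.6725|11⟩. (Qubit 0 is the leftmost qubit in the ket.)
-0.6725|01⟩ - 0.7401|10⟩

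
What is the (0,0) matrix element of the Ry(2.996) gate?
0.07273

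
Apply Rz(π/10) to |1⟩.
(0.9877 + 0.1564i)|1⟩

Rz(π/10) = [[e^(−iθ/2), 0], [0, e^(iθ/2)]] with e^(±iθ/2) = cos(θ/2) ± i·sin(θ/2); θ = π/10, cos(θ/2) ≈ 0.987688, sin(θ/2) ≈ 0.156434.
With a = amp(|0⟩) = 0 and b = amp(|1⟩) = 1:
new amp(|0⟩) = (0.987688 - 0.156434i)·a = 0
new amp(|1⟩) = (0.987688 + 0.156434i)·b = (0.9877 + 0.1564i)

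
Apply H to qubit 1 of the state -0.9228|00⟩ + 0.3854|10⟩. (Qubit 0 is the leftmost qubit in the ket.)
-0.6525|00⟩ - 0.6525|01⟩ + 0.2725|10⟩ + 0.2725|11⟩

H on qubit 1 mixes each pair of kets that differ only in qubit 1: amplitudes (a, b) of (|…0…⟩, |…1…⟩) become ((a + b)/√2, (a − b)/√2). Kets absent from the input have amplitude 0.
(|00⟩, |01⟩): (a, b) = (-0.9228, 0) → (-0.6525, -0.6525)
(|10⟩, |11⟩): (a, b) = (0.3854, 0) → (0.2725, 0.2725)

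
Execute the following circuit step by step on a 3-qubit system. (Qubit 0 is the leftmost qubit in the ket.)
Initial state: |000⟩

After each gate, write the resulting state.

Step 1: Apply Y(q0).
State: i|100⟩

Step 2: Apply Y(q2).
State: -|101⟩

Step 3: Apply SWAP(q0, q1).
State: -|011⟩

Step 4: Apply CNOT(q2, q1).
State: -|001⟩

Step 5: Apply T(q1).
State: -|001⟩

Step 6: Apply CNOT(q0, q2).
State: -|001⟩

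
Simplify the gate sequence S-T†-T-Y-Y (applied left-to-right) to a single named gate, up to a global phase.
S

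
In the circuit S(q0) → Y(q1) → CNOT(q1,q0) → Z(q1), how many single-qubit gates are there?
3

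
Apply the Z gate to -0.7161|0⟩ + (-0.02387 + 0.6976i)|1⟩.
-0.7161|0⟩ + (0.02387 - 0.6976i)|1⟩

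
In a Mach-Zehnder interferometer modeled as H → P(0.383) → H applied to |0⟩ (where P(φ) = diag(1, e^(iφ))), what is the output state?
(0.9638 + 0.1869i)|0⟩ + (0.03623 - 0.1869i)|1⟩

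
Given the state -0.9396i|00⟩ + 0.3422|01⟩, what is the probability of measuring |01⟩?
0.1171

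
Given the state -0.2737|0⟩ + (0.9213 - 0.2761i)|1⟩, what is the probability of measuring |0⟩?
0.07491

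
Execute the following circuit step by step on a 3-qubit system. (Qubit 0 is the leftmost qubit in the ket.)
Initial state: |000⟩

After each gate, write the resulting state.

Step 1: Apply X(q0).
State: |100⟩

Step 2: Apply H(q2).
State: 1/√2|100⟩ + 1/√2|101⟩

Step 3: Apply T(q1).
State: 1/√2|100⟩ + 1/√2|101⟩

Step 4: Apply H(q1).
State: 1/2|100⟩ + 1/2|101⟩ + 1/2|110⟩ + 1/2|111⟩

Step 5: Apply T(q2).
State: 1/2|100⟩ + (1/√8 + (1/√8)i)|101⟩ + 1/2|110⟩ + (1/√8 + (1/√8)i)|111⟩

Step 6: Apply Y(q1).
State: -(1/2)i|100⟩ + (1/√8 - (1/√8)i)|101⟩ + (1/2)i|110⟩ + (-1/√8 + (1/√8)i)|111⟩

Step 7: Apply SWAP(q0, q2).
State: -(1/2)i|001⟩ + (1/2)i|011⟩ + (1/√8 - (1/√8)i)|101⟩ + (-1/√8 + (1/√8)i)|111⟩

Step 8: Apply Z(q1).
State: -(1/2)i|001⟩ - (1/2)i|011⟩ + (1/√8 - (1/√8)i)|101⟩ + (1/√8 - (1/√8)i)|111⟩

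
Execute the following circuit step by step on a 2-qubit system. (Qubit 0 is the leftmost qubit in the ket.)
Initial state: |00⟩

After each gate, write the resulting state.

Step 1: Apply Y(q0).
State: i|10⟩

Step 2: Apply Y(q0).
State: |00⟩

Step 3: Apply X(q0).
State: |10⟩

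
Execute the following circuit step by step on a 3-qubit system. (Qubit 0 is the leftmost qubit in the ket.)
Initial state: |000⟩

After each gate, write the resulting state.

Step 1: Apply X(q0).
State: |100⟩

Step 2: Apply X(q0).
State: |000⟩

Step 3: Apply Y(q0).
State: i|100⟩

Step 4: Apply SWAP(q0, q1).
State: i|010⟩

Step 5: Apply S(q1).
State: -|010⟩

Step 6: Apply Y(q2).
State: -i|011⟩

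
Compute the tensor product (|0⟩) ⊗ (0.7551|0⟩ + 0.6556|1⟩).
0.7551|00⟩ + 0.6556|01⟩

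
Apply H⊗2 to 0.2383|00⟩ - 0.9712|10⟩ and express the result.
-0.3665|00⟩ - 0.3665|01⟩ + 0.6048|10⟩ + 0.6048|11⟩

H⊗2 gives amp(|y⟩) = (1/2) Σ_x (−1)^(x·y) amp(|x⟩), where x·y is the number of positions in which both x and y have a 1.
|00⟩: (0.2383 - 0.9712)/2 = -0.3665
|01⟩: (0.2383 - 0.9712)/2 = -0.3665
|10⟩: (0.2383 + 0.9712)/2 = 0.6048
|11⟩: (0.2383 + 0.9712)/2 = 0.6048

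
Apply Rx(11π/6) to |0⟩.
-0.9659|0⟩ - 0.2588i|1⟩

Rx(11π/6) = [[cos(θ/2), −i·sin(θ/2)], [−i·sin(θ/2), cos(θ/2)]]; θ = 11π/6, cos(θ/2) ≈ -0.965926, sin(θ/2) ≈ 0.258819.
With a = amp(|0⟩) = 1 and b = amp(|1⟩) = 0:
new amp(|0⟩) = (-0.965926)·a + (-0.258819i)·b = -0.9659
new amp(|1⟩) = (-0.258819i)·a + (-0.965926)·b = -0.2588i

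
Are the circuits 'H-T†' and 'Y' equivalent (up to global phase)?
No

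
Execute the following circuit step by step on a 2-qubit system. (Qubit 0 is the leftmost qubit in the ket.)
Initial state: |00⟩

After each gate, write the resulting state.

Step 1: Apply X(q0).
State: |10⟩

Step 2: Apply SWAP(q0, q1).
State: |01⟩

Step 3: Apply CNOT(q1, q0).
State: |11⟩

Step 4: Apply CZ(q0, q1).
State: -|11⟩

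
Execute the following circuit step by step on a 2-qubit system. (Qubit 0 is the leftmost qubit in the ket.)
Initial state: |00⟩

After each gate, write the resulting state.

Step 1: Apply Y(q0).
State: i|10⟩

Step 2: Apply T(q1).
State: i|10⟩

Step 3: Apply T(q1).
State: i|10⟩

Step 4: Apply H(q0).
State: (1/√2)i|00⟩ - (1/√2)i|10⟩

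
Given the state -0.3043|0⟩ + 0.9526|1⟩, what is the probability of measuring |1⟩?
0.9074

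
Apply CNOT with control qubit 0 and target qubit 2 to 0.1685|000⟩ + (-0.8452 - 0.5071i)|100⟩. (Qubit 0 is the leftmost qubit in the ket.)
0.1685|000⟩ + (-0.8452 - 0.5071i)|101⟩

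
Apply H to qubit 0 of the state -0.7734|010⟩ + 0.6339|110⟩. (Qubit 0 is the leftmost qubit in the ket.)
-0.09864|010⟩ - 0.9951|110⟩

H on qubit 0 mixes each pair of kets that differ only in qubit 0: amplitudes (a, b) of (|…0…⟩, |…1…⟩) become ((a + b)/√2, (a − b)/√2). Kets absent from the input have amplitude 0.
(|010⟩, |110⟩): (a, b) = (-0.7734, 0.6339) → (-0.09864, -0.9951)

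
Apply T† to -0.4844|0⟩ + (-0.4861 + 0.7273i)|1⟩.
-0.4844|0⟩ + (0.1706 + 0.858i)|1⟩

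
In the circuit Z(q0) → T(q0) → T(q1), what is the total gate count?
3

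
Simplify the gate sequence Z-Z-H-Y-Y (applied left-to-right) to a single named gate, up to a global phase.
H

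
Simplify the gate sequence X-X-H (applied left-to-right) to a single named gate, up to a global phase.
H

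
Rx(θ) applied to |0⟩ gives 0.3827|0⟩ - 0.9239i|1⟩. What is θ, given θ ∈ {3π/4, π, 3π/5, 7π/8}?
3π/4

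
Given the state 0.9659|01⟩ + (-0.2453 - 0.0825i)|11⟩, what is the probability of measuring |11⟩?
0.06698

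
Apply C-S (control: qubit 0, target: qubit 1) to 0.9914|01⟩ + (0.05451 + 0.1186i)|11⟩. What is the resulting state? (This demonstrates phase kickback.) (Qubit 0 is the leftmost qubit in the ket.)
0.9914|01⟩ + (-0.1186 + 0.05451i)|11⟩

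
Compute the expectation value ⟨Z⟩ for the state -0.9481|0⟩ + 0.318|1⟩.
0.7978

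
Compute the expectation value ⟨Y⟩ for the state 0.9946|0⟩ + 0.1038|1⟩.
0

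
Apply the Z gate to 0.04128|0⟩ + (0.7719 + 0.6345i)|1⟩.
0.04128|0⟩ + (-0.7719 - 0.6345i)|1⟩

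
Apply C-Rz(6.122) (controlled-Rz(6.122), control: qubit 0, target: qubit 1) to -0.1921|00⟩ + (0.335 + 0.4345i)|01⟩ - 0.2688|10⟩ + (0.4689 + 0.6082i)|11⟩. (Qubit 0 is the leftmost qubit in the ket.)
-0.1921|00⟩ + (0.335 + 0.4345i)|01⟩ + (0.2679 + 0.02164i)|10⟩ + (-0.5163 - 0.5685i)|11⟩

C-Rz(6.122) leaves the control-|0⟩ kets |00⟩, |01⟩ unchanged and applies Rz(6.122) to qubit 1 on the control-|1⟩ pair (|10⟩, |11⟩).
Rz(6.122) = [[e^(−iθ/2), 0], [0, e^(iθ/2)]] with e^(±iθ/2) = cos(θ/2) ± i·sin(θ/2); θ = 6.122, cos(θ/2) ≈ -0.996754, sin(θ/2) ≈ 0.0805054.
With a = amp(|10⟩) = -0.2688 and b = amp(|11⟩) = (0.4689 + 0.6082i):
new amp(|10⟩) = (-0.996754 - 0.0805054i)·a = (0.2679 + 0.02164i)
new amp(|11⟩) = (-0.996754 + 0.0805054i)·b = (-0.5163 - 0.5685i)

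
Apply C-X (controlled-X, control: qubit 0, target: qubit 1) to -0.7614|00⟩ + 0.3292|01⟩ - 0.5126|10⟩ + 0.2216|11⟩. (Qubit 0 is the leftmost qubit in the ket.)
-0.7614|00⟩ + 0.3292|01⟩ + 0.2216|10⟩ - 0.5126|11⟩

C-X leaves the control-|0⟩ kets |00⟩, |01⟩ unchanged and applies X to qubit 1 on the control-|1⟩ pair (|10⟩, |11⟩).
X = [[0, 1], [1, 0]].
With a = amp(|10⟩) = -0.5126 and b = amp(|11⟩) = 0.2216:
new amp(|10⟩) = (1)·b = 0.2216
new amp(|11⟩) = (1)·a = -0.5126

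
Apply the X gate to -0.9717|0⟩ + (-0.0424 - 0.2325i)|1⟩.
(-0.0424 - 0.2325i)|0⟩ - 0.9717|1⟩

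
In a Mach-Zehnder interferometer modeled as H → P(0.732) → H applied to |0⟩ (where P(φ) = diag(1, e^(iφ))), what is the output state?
(0.8719 + 0.3342i)|0⟩ + (0.1281 - 0.3342i)|1⟩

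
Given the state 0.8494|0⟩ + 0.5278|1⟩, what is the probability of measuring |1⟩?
0.2786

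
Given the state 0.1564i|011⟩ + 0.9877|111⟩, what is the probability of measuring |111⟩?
0.9756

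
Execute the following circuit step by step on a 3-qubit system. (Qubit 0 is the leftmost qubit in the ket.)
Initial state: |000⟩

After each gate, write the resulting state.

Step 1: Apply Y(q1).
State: i|010⟩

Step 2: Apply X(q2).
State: i|011⟩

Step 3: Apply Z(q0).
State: i|011⟩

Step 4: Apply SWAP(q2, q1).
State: i|011⟩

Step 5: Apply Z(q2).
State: -i|011⟩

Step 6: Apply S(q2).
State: |011⟩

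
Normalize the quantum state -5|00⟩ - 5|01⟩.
-1/√2|00⟩ - 1/√2|01⟩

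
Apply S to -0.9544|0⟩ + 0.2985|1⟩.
-0.9544|0⟩ + 0.2985i|1⟩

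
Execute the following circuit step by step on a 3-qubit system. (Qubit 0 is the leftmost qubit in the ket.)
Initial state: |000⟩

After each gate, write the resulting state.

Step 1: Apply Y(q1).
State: i|010⟩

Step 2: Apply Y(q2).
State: -|011⟩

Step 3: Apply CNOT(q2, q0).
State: -|111⟩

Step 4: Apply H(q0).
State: -1/√2|011⟩ + 1/√2|111⟩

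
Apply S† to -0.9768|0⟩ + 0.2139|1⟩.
-0.9768|0⟩ - 0.2139i|1⟩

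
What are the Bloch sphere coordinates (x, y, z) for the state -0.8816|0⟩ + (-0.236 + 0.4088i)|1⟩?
(0.4161, -0.7208, 0.5544)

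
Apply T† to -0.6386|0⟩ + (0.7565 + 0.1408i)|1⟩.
-0.6386|0⟩ + (0.6345 - 0.4354i)|1⟩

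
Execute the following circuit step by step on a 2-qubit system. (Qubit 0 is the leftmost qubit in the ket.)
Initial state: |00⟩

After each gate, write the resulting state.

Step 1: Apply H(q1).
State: 1/√2|00⟩ + 1/√2|01⟩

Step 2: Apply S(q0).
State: 1/√2|00⟩ + 1/√2|01⟩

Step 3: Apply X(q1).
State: 1/√2|00⟩ + 1/√2|01⟩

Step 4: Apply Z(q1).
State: 1/√2|00⟩ - 1/√2|01⟩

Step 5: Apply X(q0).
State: 1/√2|10⟩ - 1/√2|11⟩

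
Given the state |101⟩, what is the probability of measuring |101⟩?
1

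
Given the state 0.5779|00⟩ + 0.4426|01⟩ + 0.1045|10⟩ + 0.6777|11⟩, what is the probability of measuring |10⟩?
0.01092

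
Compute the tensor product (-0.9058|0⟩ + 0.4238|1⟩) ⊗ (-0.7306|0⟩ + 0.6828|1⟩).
0.6618|00⟩ - 0.6185|01⟩ - 0.3096|10⟩ + 0.2894|11⟩

amp(|b₁b₂…⟩) = product of the factor amplitudes for bits b₁, b₂, …; only kets whose every factor amplitude is nonzero survive.
|00⟩: (-0.9058)(-0.7306) = 0.6618
|01⟩: (-0.9058)(0.6828) = -0.6185
|10⟩: (0.4238)(-0.7306) = -0.3096
|11⟩: (0.4238)(0.6828) = 0.2894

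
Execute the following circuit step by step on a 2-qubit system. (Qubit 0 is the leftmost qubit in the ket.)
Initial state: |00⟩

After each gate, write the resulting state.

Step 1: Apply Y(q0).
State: i|10⟩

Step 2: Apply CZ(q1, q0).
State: i|10⟩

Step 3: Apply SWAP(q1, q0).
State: i|01⟩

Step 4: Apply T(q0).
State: i|01⟩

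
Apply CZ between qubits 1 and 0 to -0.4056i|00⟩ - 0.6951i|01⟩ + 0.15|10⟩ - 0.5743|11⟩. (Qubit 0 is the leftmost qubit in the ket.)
-0.4056i|00⟩ - 0.6951i|01⟩ + 0.15|10⟩ + 0.5743|11⟩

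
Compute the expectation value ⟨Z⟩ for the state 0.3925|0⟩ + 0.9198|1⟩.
-0.692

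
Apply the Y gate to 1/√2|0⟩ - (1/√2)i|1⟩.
-1/√2|0⟩ + (1/√2)i|1⟩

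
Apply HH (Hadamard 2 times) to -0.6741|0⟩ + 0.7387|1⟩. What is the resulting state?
-0.6741|0⟩ + 0.7387|1⟩

H² = I, so an even number of Hadamards cancels: H^2 = I and the state is unchanged.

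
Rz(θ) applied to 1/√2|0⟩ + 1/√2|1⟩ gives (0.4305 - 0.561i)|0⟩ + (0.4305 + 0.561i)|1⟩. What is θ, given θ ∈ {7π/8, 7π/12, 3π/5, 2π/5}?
7π/12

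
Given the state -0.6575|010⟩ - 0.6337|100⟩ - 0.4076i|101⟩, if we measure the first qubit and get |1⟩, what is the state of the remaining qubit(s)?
-0.841|00⟩ - 0.541i|01⟩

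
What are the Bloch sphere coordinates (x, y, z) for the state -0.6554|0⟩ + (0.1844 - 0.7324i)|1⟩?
(-0.2417, 0.96, -0.1409)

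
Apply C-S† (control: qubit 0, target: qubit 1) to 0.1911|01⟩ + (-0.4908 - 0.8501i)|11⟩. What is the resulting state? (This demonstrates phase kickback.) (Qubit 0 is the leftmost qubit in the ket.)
0.1911|01⟩ + (-0.8501 + 0.4908i)|11⟩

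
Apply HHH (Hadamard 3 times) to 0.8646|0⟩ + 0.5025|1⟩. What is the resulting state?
0.9667|0⟩ + 0.256|1⟩

H² = I, so H^3 = H: a single Hadamard. With (a, b) = (0.8646, 0.5025), H gives ((a + b)/√2, (a − b)/√2) = (0.9667, 0.256).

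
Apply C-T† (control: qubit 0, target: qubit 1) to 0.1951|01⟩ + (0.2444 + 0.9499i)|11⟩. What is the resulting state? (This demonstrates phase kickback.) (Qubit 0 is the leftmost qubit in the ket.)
0.1951|01⟩ + (0.8445 + 0.4989i)|11⟩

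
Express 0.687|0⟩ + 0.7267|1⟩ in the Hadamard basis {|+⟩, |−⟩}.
0.9996|+⟩ - 0.02807|−⟩

With |ψ⟩ = α|0⟩ + β|1⟩, the Hadamard-basis coefficients are ⟨+|ψ⟩ = (α + β)/√2 and ⟨−|ψ⟩ = (α − β)/√2.
Here α = 0.687, β = 0.7267: (α + β)/√2 = 0.9996, (α − β)/√2 = -0.02807.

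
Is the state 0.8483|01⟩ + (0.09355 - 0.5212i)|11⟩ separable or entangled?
Separable

Writing the state as a|00⟩ + b|01⟩ + c|10⟩ + d|11⟩, it is a product state iff ad − bc = 0.
Here (a, b, c, d) = (0, 0.8483, 0, (0.09355 - 0.5212i)): ad − bc = (0)(0.09355 - 0.5212i) − (0.8483)(0) = 0, so the state is separable.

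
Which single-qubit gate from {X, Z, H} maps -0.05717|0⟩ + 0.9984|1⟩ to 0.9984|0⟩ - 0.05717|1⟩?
X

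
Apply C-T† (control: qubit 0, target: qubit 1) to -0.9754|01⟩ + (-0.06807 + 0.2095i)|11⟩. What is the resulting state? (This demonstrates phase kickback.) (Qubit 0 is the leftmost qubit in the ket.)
-0.9754|01⟩ + (0.1 + 0.1963i)|11⟩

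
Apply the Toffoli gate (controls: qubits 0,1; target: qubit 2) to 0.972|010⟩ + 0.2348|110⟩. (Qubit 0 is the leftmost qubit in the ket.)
0.972|010⟩ + 0.2348|111⟩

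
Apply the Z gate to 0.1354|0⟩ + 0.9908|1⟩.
0.1354|0⟩ - 0.9908|1⟩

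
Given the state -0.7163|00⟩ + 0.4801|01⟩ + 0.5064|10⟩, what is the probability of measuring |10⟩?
0.2564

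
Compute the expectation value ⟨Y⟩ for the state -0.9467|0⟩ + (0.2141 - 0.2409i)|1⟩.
0.4561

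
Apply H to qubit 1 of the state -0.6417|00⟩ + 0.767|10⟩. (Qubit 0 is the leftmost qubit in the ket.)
-0.4538|00⟩ - 0.4538|01⟩ + 0.5424|10⟩ + 0.5424|11⟩

H on qubit 1 mixes each pair of kets that differ only in qubit 1: amplitudes (a, b) of (|…0…⟩, |…1…⟩) become ((a + b)/√2, (a − b)/√2). Kets absent from the input have amplitude 0.
(|00⟩, |01⟩): (a, b) = (-0.6417, 0) → (-0.4538, -0.4538)
(|10⟩, |11⟩): (a, b) = (0.767, 0) → (0.5424, 0.5424)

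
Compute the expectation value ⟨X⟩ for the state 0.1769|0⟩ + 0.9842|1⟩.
0.3482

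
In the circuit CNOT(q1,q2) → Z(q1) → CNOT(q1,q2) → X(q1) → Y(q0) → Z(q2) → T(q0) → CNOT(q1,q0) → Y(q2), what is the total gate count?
9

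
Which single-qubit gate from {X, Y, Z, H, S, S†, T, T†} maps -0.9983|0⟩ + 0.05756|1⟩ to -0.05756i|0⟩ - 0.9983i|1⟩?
Y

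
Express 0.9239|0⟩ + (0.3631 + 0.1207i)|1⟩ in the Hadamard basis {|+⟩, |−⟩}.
(0.91 + 0.08535i)|+⟩ + (0.3965 - 0.08535i)|−⟩

With |ψ⟩ = α|0⟩ + β|1⟩, the Hadamard-basis coefficients are ⟨+|ψ⟩ = (α + β)/√2 and ⟨−|ψ⟩ = (α − β)/√2.
Here α = 0.9239, β = (0.3631 + 0.1207i): (α + β)/√2 = (0.91 + 0.08535i), (α − β)/√2 = (0.3965 - 0.08535i).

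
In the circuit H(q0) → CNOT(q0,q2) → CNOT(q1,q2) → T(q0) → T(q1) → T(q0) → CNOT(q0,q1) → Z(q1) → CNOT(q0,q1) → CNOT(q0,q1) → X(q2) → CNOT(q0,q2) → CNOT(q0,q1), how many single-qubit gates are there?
6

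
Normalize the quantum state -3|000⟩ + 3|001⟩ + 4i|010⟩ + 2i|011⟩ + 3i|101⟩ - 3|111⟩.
-0.4009|000⟩ + 0.4009|001⟩ + 0.5345i|010⟩ + 0.2673i|011⟩ + 0.4009i|101⟩ - 0.4009|111⟩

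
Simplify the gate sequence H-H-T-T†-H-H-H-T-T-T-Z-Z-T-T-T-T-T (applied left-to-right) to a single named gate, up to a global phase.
H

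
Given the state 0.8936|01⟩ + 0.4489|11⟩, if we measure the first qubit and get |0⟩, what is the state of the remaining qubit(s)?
|1⟩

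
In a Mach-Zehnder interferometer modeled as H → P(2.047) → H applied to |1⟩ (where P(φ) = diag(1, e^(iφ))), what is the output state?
(0.7292 - 0.4444i)|0⟩ + (0.2708 + 0.4444i)|1⟩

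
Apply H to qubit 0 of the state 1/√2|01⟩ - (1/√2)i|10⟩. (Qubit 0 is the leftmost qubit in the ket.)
-(1/2)i|00⟩ + 1/2|01⟩ + (1/2)i|10⟩ + 1/2|11⟩

H on qubit 0 mixes each pair of kets that differ only in qubit 0: amplitudes (a, b) of (|…0…⟩, |…1…⟩) become ((a + b)/√2, (a − b)/√2). Kets absent from the input have amplitude 0.
(|00⟩, |10⟩): (a, b) = (0, -(1/√2)i) → (-(1/2)i, (1/2)i)
(|01⟩, |11⟩): (a, b) = (1/√2, 0) → (1/2, 1/2)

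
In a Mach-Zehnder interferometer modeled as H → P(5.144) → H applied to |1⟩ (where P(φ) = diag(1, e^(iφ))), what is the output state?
(0.2908 + 0.4541i)|0⟩ + (0.7092 - 0.4541i)|1⟩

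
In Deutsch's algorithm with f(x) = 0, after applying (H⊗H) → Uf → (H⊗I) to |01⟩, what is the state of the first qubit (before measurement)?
|0⟩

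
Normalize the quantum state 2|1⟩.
|1⟩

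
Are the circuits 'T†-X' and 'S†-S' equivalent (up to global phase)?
No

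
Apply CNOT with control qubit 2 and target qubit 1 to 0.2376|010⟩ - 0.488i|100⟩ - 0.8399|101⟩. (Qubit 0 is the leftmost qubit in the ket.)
0.2376|010⟩ - 0.488i|100⟩ - 0.8399|111⟩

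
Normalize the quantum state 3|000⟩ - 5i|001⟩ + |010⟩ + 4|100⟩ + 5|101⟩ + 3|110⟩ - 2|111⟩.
0.318|000⟩ - 0.53i|001⟩ + 0.106|010⟩ + 0.424|100⟩ + 0.53|101⟩ + 0.318|110⟩ - 0.212|111⟩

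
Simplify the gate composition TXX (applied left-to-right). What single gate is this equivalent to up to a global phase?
T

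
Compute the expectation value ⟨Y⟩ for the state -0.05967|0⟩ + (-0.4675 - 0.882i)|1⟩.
0.1053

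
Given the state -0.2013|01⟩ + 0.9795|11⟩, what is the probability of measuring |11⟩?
0.9594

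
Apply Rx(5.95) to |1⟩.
-0.1658i|0⟩ - 0.9862|1⟩

Rx(5.95) = [[cos(θ/2), −i·sin(θ/2)], [−i·sin(θ/2), cos(θ/2)]]; θ = 5.95, cos(θ/2) ≈ -0.986156, sin(θ/2) ≈ 0.165823.
With a = amp(|0⟩) = 0 and b = amp(|1⟩) = 1:
new amp(|0⟩) = (-0.986156)·a + (-0.165823i)·b = -0.1658i
new amp(|1⟩) = (-0.165823i)·a + (-0.986156)·b = -0.9862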